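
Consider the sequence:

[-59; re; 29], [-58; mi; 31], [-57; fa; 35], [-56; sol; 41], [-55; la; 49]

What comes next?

First slot: +1 each step; -59, -58, -57, -56, -55 → -54.
For the note, runs through the solfège scale do→ti: re, mi, fa, sol, la → ti.
Third slot: 29, 31, 35, 41, 49 → 59 (differences are 2, 4, 6, … (increasing by 2 each time)).
Combining the parts gives [-54; ti; 59].

[-54; ti; 59]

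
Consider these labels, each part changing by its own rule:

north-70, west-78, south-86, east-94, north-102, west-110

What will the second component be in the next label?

Second component — +8 each step: 70, 78, 86, 94, 102, 110 → 118.

118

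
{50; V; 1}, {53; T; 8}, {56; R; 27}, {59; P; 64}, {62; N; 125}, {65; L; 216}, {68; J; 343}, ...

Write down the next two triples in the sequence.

First part goes 50, 53, 56, 59, 62, 65, 68 → 71 → 74 (+3 each step).
Letter — letters move back 2 places in the alphabet: V, T, R, P, N, L, J → H → F.
Third part goes 1, 8, 27, 64, 125, 216, 343 → 512 → 729 (perfect cubes: 1³, 2³, 3³, …).
Putting the parts together: {71; H; 512} and then {74; F; 729}.

{71; H; 512}, {74; F; 729}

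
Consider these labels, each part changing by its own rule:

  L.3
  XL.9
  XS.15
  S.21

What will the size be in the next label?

Size goes L, XL, XS, S → M (runs through clothing sizes XS→XL).
Second component: +6 each step, so 3, 9, 15, 21 → 27.

M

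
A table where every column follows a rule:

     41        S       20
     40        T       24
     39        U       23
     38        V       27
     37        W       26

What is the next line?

First component goes 41, 40, 39, 38, 37 → 36 (−1 each step).
Letter goes S, T, U, V, W → X (letters move forward 1 place in the alphabet).
Third component: alternating steps +4, −1, +4, −1, …, so 20, 24, 23, 27, 26 → 30.
Combining the parts gives 36  X  30.

36  X  30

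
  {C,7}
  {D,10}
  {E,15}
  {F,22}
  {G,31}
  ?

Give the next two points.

Letter — letters move forward 1 place in the alphabet: C, D, E, F, G → H → I.
For the second entry, differences are 3, 5, 7, … (increasing by 2 each time): 7, 10, 15, 22, 31 → 42 → 55.
Putting the parts together: {H,42} and then {I,55}.

{H,42}, {I,55}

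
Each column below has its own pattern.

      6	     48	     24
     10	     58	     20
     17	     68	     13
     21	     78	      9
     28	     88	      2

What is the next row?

32  98  -2

For the first component, alternating steps +4, +7, +4, +7, …: 6, 10, 17, 21, 28 → 32.
Second component: 48, 58, 68, 78, 88 → 98 (+10 each step).
Third component — together with the first component always sums to 30: 24, 20, 13, 9, 2 → -2.
Putting it together: 32  98  -2.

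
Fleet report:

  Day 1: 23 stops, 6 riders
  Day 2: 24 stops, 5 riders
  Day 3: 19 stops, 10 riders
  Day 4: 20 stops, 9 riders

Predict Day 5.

15 stops, 14 riders

For the stops, alternating steps +1, −5, +1, −5, …: 23, 24, 19, 20 → 15.
Riders — together with the stops always sums to 29: 6, 5, 10, 9 → 14.
So the next line is 15 stops, 14 riders.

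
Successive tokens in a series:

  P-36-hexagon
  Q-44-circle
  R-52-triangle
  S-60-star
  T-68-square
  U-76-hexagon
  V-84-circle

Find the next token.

W-92-triangle

Letter: letters move forward 1 place in the alphabet; P, Q, R, S, T, U, V → W.
For the second component, +8 each step: 36, 44, 52, 60, 68, 76, 84 → 92.
Shape — repeats hexagon → circle → triangle → star → square: hexagon, circle, triangle, star, square, hexagon, circle → triangle.
Combining the parts gives W-92-triangle.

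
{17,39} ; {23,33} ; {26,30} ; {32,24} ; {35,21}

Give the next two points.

{41,15}, {44,12}

First entry goes 17, 23, 26, 32, 35 → 41 → 44 (alternating steps +6, +3, +6, +3, …).
Second entry: together with the first entry always sums to 56, so 39, 33, 30, 24, 21 → 15 → 12.
Putting the parts together: {41,15} and then {44,12}.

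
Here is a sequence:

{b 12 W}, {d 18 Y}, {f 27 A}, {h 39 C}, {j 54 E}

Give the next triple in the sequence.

First letter goes b, d, f, h, j → l (letters move forward 2 places in the alphabet).
Second entry: differences are 6, 9, 12, … (increasing by 3 each time); 12, 18, 27, 39, 54 → 72.
Second letter — letters move forward 2 places in the alphabet, wrapping Z→A: W, Y, A, C, E → G.
Putting it together: {l 72 G}.

{l 72 G}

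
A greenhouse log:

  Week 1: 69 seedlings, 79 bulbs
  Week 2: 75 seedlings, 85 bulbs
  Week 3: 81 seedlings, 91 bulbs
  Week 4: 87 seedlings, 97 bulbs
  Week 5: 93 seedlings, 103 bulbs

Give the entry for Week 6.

99 seedlings, 109 bulbs

Seedlings: +6 each step; 69, 75, 81, 87, 93 → 99.
Bulbs — always 10 more than the seedlings: 79, 85, 91, 97, 103 → 109.
Putting it together: 99 seedlings, 109 bulbs.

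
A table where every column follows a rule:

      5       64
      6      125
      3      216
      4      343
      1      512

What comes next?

2  729

First component goes 5, 6, 3, 4, 1 → 2 (alternating steps +1, −3, +1, −3, …).
Second component: perfect cubes: 4³, 5³, 6³, …, so 64, 125, 216, 343, 512 → 729.
Putting it together: 2  729.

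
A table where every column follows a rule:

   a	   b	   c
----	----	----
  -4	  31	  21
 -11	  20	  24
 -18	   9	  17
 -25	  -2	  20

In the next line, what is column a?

-32

Column a — −7 each step: -4, -11, -18, -25 → -32.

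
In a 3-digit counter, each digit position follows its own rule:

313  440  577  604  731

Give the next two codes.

First digit: +1 each step, mod 10, so 3, 4, 5, 6, 7 → 8 → 9.
Second digit: 1, 4, 7, 0, 3 → 6 → 9 (+3 each step, mod 10).
Third digit: −3 each step, mod 10, so 3, 0, 7, 4, 1 → 8 → 5.
Putting the parts together: 868 and then 995.

868, 995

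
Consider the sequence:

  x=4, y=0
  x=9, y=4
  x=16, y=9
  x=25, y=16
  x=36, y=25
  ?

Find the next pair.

x=49, y=36

X goes 4, 9, 16, 25, 36 → 49 (perfect squares: 2², 3², 4², …).
Y — always the previous value of the x: 0, 4, 9, 16, 25 → 36.
So the next pair is x=49, y=36.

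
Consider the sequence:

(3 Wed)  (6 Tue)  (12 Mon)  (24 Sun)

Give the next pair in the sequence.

(48 Sat)

First value — ×2 each step: 3, 6, 12, 24 → 48.
Day: runs backward through the weekdays Mon→Sun, so Wed, Tue, Mon, Sun → Sat.
Putting it together: (48 Sat).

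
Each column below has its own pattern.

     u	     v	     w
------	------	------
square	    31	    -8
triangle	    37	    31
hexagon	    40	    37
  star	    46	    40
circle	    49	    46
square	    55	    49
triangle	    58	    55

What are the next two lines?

hexagon  64  58; star  67  64

Column u: repeats square → triangle → hexagon → star → circle; square, triangle, hexagon, star, circle, square, triangle → hexagon → star.
For the column v, alternating steps +6, +3, +6, +3, …: 31, 37, 40, 46, 49, 55, 58 → 64 → 67.
Column w: -8, 31, 37, 40, 46, 49, 55 → 58 → 64 (always the previous value of the column v).
Putting the parts together: hexagon  64  58 and then star  67  64.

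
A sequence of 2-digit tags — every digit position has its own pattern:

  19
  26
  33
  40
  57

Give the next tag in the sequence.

First digit: +1 each step, mod 10; 1, 2, 3, 4, 5 → 6.
Second digit goes 9, 6, 3, 0, 7 → 4 (−3 each step, mod 10).
Putting it together: 64.

64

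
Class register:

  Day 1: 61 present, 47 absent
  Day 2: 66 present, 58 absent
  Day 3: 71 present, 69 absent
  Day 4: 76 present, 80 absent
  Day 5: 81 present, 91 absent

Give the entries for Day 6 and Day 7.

Present goes 61, 66, 71, 76, 81 → 86 → 91 (+5 each step).
Absent: 47, 58, 69, 80, 91 → 102 → 113 (+11 each step).
So the next two records are 86 present, 102 absent and 91 present, 113 absent.

86 present, 102 absent; 91 present, 113 absent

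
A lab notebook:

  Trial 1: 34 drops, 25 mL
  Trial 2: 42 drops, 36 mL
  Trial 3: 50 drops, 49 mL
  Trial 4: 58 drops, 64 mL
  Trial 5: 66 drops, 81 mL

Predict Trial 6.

74 drops, 100 mL

For the drops, +8 each step: 34, 42, 50, 58, 66 → 74.
ML: perfect squares: 5², 6², 7², …, so 25, 36, 49, 64, 81 → 100.
So the next record is 74 drops, 100 mL.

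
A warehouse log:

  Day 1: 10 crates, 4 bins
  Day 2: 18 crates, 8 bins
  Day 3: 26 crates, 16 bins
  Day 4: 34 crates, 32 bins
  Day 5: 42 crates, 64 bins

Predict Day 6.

Crates: +8 each step; 10, 18, 26, 34, 42 → 50.
Bins: ×2 each step, so 4, 8, 16, 32, 64 → 128.
Combining the parts gives 50 crates, 128 bins.

50 crates, 128 bins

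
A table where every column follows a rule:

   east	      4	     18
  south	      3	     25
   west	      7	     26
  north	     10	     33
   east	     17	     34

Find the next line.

For the direction, repeats east → south → west → north: east, south, west, north, east → south.
For the second component, each term is the sum of the two before it: 4, 3, 7, 10, 17 → 27.
Third component: alternating steps +7, +1, +7, +1, …; 18, 25, 26, 33, 34 → 41.
So the next line is south  27  41.

south  27  41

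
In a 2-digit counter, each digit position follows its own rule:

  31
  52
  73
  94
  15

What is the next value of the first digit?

3

First digit — +2 each step, mod 10: 3, 5, 7, 9, 1 → 3.
Second digit: +1 each step, mod 10; 1, 2, 3, 4, 5 → 6.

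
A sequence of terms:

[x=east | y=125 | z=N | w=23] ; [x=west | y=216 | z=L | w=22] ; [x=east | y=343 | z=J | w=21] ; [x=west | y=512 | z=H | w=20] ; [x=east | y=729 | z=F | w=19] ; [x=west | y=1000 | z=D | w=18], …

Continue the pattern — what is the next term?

X goes east, west, east, west, east, west → east (alternates east ↔ west).
Y goes 125, 216, 343, 512, 729, 1000 → 1331 (perfect cubes: 5³, 6³, 7³, …).
Z: N, L, J, H, F, D → B (letters move back 2 places in the alphabet).
For the w, −1 each step: 23, 22, 21, 20, 19, 18 → 17.
So the next term is [x=east | y=1331 | z=B | w=17].

[x=east | y=1331 | z=B | w=17]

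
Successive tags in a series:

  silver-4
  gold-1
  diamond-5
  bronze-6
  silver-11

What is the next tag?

For the rank, repeats silver → gold → diamond → bronze: silver, gold, diamond, bronze, silver → gold.
Second component: 4, 1, 5, 6, 11 → 17 (each term is the sum of the two before it).
So the next tag is gold-17.

gold-17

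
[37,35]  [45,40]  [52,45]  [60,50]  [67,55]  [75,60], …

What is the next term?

For the first component, alternating steps +8, +7, +8, +7, …: 37, 45, 52, 60, 67, 75 → 82.
Second component — +5 each step: 35, 40, 45, 50, 55, 60 → 65.
So the next term is [82,65].

[82,65]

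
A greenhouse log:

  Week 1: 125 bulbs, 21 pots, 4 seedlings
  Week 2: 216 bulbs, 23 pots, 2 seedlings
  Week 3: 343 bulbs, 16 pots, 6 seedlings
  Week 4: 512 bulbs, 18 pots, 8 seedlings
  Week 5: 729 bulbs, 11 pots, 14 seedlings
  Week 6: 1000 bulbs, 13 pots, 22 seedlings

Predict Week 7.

Bulbs — perfect cubes: 5³, 6³, 7³, …: 125, 216, 343, 512, 729, 1000 → 1331.
Pots: alternating steps +2, −7, +2, −7, …, so 21, 23, 16, 18, 11, 13 → 6.
Seedlings: each term is the sum of the two before it, so 4, 2, 6, 8, 14, 22 → 36.
Combining the parts gives 1331 bulbs, 6 pots, 36 seedlings.

1331 bulbs, 6 pots, 36 seedlings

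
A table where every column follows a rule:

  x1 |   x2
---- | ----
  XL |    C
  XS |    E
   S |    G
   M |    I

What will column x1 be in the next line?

Column x1: runs through clothing sizes XS→XL; XL, XS, S, M → L.
For the column x2, letters move forward 2 places in the alphabet: C, E, G, I → K.

L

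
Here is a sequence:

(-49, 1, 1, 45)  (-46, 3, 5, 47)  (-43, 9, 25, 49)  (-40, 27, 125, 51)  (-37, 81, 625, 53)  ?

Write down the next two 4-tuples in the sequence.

(-34, 243, 3125, 55), (-31, 729, 15625, 57)

First entry goes -49, -46, -43, -40, -37 → -34 → -31 (+3 each step).
Second entry: 1, 3, 9, 27, 81 → 243 → 729 (×3 each step).
Third entry: ×5 each step, so 1, 5, 25, 125, 625 → 3125 → 15625.
Fourth entry goes 45, 47, 49, 51, 53 → 55 → 57 (+2 each step).
Putting the parts together: (-34, 243, 3125, 55) and then (-31, 729, 15625, 57).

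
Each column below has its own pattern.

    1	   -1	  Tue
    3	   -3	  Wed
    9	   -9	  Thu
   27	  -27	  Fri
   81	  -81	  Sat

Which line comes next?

First component — ×3 each step: 1, 3, 9, 27, 81 → 243.
Second component: always the negative of the first component; -1, -3, -9, -27, -81 → -243.
Day: runs through the weekdays Mon→Sun; Tue, Wed, Thu, Fri, Sat → Sun.
Combining the parts gives 243  -243  Sun.

243  -243  Sun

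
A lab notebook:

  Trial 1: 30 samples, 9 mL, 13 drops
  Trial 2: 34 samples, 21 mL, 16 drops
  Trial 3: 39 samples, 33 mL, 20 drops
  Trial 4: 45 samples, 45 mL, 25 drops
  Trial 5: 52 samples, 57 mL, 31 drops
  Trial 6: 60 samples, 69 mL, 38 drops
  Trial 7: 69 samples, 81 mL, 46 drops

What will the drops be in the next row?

55

Drops: differences are 3, 4, 5, … (increasing by 1 each time); 13, 16, 20, 25, 31, 38, 46 → 55.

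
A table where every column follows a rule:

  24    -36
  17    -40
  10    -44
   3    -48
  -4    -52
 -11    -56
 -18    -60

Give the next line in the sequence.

First component goes 24, 17, 10, 3, -4, -11, -18 → -25 (−7 each step).
Second component goes -36, -40, -44, -48, -52, -56, -60 → -64 (−4 each step).
So the next line is -25  -64.

-25  -64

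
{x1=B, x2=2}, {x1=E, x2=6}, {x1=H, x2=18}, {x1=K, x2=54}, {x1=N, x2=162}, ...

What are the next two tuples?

X1: letters move forward 3 places in the alphabet; B, E, H, K, N → Q → T.
X2: ×3 each step, so 2, 6, 18, 54, 162 → 486 → 1458.
Putting the parts together: {x1=Q, x2=486} and then {x1=T, x2=1458}.

{x1=Q, x2=486}, {x1=T, x2=1458}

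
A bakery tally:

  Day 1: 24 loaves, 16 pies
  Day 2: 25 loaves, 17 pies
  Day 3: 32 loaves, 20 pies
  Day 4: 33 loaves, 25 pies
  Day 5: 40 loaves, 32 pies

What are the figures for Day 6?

Loaves — alternating steps +1, +7, +1, +7, …: 24, 25, 32, 33, 40 → 41.
Pies: differences are 1, 3, 5, … (increasing by 2 each time); 16, 17, 20, 25, 32 → 41.
Combining the parts gives 41 loaves, 41 pies.

41 loaves, 41 pies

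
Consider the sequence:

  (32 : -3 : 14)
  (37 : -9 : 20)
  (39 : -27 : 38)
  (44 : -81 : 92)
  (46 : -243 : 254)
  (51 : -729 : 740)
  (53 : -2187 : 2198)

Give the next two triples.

First slot: 32, 37, 39, 44, 46, 51, 53 → 58 → 60 (alternating steps +5, +2, +5, +2, …).
For the second slot, ×3 each step: -3, -9, -27, -81, -243, -729, -2187 → -6561 → -19683.
Third slot — together with the second slot always sums to 11: 14, 20, 38, 92, 254, 740, 2198 → 6572 → 19694.
Putting the parts together: (58 : -6561 : 6572) and then (60 : -19683 : 19694).

(58 : -6561 : 6572), (60 : -19683 : 19694)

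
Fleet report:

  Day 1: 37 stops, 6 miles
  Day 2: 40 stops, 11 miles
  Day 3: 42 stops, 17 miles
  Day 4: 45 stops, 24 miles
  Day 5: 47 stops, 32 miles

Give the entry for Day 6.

50 stops, 41 miles

Stops goes 37, 40, 42, 45, 47 → 50 (alternating steps +3, +2, +3, +2, …).
Miles — differences are 5, 6, 7, … (increasing by 1 each time): 6, 11, 17, 24, 32 → 41.
So the next record is 50 stops, 41 miles.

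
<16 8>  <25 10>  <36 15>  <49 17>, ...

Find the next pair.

<64 22>

First component — perfect squares: 4², 5², 6², …: 16, 25, 36, 49 → 64.
Second component: 8, 10, 15, 17 → 22 (alternating steps +2, +5, +2, +5, …).
Putting it together: <64 22>.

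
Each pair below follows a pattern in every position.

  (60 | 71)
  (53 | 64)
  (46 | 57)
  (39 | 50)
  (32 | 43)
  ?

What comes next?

First component: 60, 53, 46, 39, 32 → 25 (−7 each step).
Second component goes 71, 64, 57, 50, 43 → 36 (always 11 more than the first component).
Putting it together: (25 | 36).

(25 | 36)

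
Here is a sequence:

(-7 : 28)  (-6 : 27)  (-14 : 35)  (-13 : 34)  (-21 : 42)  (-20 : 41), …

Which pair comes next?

First part: -7, -6, -14, -13, -21, -20 → -28 (alternating steps +1, −8, +1, −8, …).
Second part: together with the first part always sums to 21, so 28, 27, 35, 34, 42, 41 → 49.
So the next pair is (-28 : 49).

(-28 : 49)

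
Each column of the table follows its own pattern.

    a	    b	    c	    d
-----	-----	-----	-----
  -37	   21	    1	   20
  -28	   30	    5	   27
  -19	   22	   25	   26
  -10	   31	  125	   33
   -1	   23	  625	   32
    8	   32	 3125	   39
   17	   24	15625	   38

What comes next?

For the column a, +9 each step: -37, -28, -19, -10, -1, 8, 17 → 26.
Column b: alternating steps +9, −8, +9, −8, …; 21, 30, 22, 31, 23, 32, 24 → 33.
Column c goes 1, 5, 25, 125, 625, 3125, 15625 → 78125 (×5 each step).
Column d — alternating steps +7, −1, +7, −1, …: 20, 27, 26, 33, 32, 39, 38 → 45.
Putting it together: 26  33  78125  45.

26  33  78125  45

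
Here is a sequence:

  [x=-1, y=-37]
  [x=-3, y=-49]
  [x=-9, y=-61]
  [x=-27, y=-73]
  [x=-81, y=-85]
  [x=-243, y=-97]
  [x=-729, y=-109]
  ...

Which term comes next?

[x=-2187, y=-121]

X: -1, -3, -9, -27, -81, -243, -729 → -2187 (×3 each step).
Y — −12 each step: -37, -49, -61, -73, -85, -97, -109 → -121.
Combining the parts gives [x=-2187, y=-121].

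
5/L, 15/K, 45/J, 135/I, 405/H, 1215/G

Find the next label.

First component: ×3 each step; 5, 15, 45, 135, 405, 1215 → 3645.
Letter goes L, K, J, I, H, G → F (letters move back 1 place in the alphabet).
Combining the parts gives 3645/F.

3645/F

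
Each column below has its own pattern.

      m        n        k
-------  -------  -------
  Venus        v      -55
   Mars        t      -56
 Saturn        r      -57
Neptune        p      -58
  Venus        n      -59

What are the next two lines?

Mars  l  -60; Saturn  j  -61

Column m: Venus, Mars, Saturn, Neptune, Venus → Mars → Saturn (repeats Venus → Mars → Saturn → Neptune).
Column n — letters move back 2 places in the alphabet: v, t, r, p, n → l → j.
For the column k, −1 each step: -55, -56, -57, -58, -59 → -60 → -61.
So the next two lines are Mars  l  -60 and Saturn  j  -61.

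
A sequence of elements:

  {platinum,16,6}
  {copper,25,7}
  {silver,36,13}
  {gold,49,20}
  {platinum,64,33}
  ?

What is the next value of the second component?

81

Second component: 16, 25, 36, 49, 64 → 81 (perfect squares: 4², 5², 6², …).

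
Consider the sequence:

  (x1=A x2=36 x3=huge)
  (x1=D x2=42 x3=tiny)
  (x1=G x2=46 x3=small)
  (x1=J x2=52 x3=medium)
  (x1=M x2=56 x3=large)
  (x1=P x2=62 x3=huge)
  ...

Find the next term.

(x1=S x2=66 x3=tiny)

X1: letters move forward 3 places in the alphabet; A, D, G, J, M, P → S.
X2: 36, 42, 46, 52, 56, 62 → 66 (alternating steps +6, +4, +6, +4, …).
X3 goes huge, tiny, small, medium, large, huge → tiny (repeats huge → tiny → small → medium → large).
Combining the parts gives (x1=S x2=66 x3=tiny).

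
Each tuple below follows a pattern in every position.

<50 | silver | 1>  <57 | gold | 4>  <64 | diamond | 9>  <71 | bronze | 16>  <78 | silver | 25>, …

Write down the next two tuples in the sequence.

First value: 50, 57, 64, 71, 78 → 85 → 92 (+7 each step).
For the rank, repeats silver → gold → diamond → bronze: silver, gold, diamond, bronze, silver → gold → diamond.
Third value: 1, 4, 9, 16, 25 → 36 → 49 (perfect squares: 1², 2², 3², …).
Putting the parts together: <85 | gold | 36> and then <92 | diamond | 49>.

<85 | gold | 36>, <92 | diamond | 49>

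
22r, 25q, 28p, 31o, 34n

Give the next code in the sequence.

37m

First component: +3 each step, so 22, 25, 28, 31, 34 → 37.
Letter goes r, q, p, o, n → m (letters move back 1 place in the alphabet).
Putting it together: 37m.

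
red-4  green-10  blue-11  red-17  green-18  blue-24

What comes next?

Colour goes red, green, blue, red, green, blue → red (repeats red → green → blue).
Second component goes 4, 10, 11, 17, 18, 24 → 25 (alternating steps +6, +1, +6, +1, …).
So the next token is red-25.

red-25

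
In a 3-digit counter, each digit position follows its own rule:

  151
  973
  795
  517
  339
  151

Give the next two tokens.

973 then 795

First digit — −2 each step, mod 10: 1, 9, 7, 5, 3, 1 → 9 → 7.
Second digit: +2 each step, mod 10, so 5, 7, 9, 1, 3, 5 → 7 → 9.
Third digit: +2 each step, mod 10; 1, 3, 5, 7, 9, 1 → 3 → 5.
Putting the parts together: 973 and then 795.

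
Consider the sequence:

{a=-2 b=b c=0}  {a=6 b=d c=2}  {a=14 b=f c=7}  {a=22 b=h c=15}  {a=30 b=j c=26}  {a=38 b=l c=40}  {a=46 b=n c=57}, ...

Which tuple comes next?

{a=54 b=p c=77}

A: +8 each step; -2, 6, 14, 22, 30, 38, 46 → 54.
B goes b, d, f, h, j, l, n → p (letters move forward 2 places in the alphabet).
C: differences are 2, 5, 8, … (increasing by 3 each time); 0, 2, 7, 15, 26, 40, 57 → 77.
Putting it together: {a=54 b=p c=77}.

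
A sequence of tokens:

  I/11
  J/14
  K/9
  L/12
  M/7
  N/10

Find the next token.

O/5

Letter: I, J, K, L, M, N → O (letters move forward 1 place in the alphabet).
For the second component, alternating steps +3, −5, +3, −5, …: 11, 14, 9, 12, 7, 10 → 5.
Combining the parts gives O/5.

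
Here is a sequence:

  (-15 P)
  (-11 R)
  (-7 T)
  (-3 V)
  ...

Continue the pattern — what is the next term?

For the first component, +4 each step: -15, -11, -7, -3 → 1.
Letter: letters move forward 2 places in the alphabet; P, R, T, V → X.
So the next term is (1 X).

(1 X)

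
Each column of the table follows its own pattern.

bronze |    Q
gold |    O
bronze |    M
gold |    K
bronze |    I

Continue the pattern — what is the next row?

gold  G

Rank: alternates bronze ↔ gold, so bronze, gold, bronze, gold, bronze → gold.
Letter — letters move back 2 places in the alphabet: Q, O, M, K, I → G.
Combining the parts gives gold  G.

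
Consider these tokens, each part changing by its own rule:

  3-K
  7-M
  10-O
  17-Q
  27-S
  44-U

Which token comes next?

71-W

First component goes 3, 7, 10, 17, 27, 44 → 71 (each term is the sum of the two before it).
For the letter, letters move forward 2 places in the alphabet: K, M, O, Q, S, U → W.
Combining the parts gives 71-W.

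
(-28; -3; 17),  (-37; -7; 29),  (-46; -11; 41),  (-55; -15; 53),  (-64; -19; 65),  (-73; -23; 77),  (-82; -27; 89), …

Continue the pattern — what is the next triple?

For the first slot, −9 each step: -28, -37, -46, -55, -64, -73, -82 → -91.
Second slot — −4 each step: -3, -7, -11, -15, -19, -23, -27 → -31.
Third slot — +12 each step: 17, 29, 41, 53, 65, 77, 89 → 101.
So the next triple is (-91; -31; 101).

(-91; -31; 101)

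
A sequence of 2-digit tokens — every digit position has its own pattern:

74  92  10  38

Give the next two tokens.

56, 74

First digit goes 7, 9, 1, 3 → 5 → 7 (+2 each step, mod 10).
Second digit goes 4, 2, 0, 8 → 6 → 4 (−2 each step, mod 10).
Putting the parts together: 56 and then 74.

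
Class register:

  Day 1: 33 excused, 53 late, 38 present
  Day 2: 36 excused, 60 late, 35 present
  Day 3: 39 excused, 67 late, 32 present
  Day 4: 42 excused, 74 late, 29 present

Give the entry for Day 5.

45 excused, 81 late, 26 present

Excused: 33, 36, 39, 42 → 45 (+3 each step).
Late: +7 each step; 53, 60, 67, 74 → 81.
Present: 38, 35, 32, 29 → 26 (together with the excused always sums to 71).
So the next record is 45 excused, 81 late, 26 present.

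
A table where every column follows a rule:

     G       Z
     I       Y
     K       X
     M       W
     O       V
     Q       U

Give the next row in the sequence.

S  T

First letter — letters move forward 2 places in the alphabet: G, I, K, M, O, Q → S.
Second letter — letters move back 1 place in the alphabet: Z, Y, X, W, V, U → T.
Putting it together: S  T.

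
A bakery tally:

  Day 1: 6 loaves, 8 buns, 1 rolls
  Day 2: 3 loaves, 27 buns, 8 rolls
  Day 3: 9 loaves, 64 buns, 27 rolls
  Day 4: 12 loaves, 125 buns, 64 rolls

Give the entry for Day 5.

21 loaves, 216 buns, 125 rolls

Loaves goes 6, 3, 9, 12 → 21 (each term is the sum of the two before it).
Buns: perfect cubes: 2³, 3³, 4³, …, so 8, 27, 64, 125 → 216.
Rolls — perfect cubes: 1³, 2³, 3³, …: 1, 8, 27, 64 → 125.
So the next record is 21 loaves, 216 buns, 125 rolls.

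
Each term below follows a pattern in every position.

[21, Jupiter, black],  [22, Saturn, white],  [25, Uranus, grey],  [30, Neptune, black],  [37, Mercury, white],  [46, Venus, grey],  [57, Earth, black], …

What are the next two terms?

[70, Mars, white], [85, Jupiter, grey]

First entry: 21, 22, 25, 30, 37, 46, 57 → 70 → 85 (differences are 1, 3, 5, … (increasing by 2 each time)).
Planet: runs through the planets Mercury→Neptune; Jupiter, Saturn, Uranus, Neptune, Mercury, Venus, Earth → Mars → Jupiter.
Shade: repeats black → white → grey, so black, white, grey, black, white, grey, black → white → grey.
Putting the parts together: [70, Mars, white] and then [85, Jupiter, grey].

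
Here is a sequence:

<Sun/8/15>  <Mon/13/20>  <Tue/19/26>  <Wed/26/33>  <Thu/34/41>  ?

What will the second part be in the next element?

For the second part, differences are 5, 6, 7, … (increasing by 1 each time): 8, 13, 19, 26, 34 → 43.

43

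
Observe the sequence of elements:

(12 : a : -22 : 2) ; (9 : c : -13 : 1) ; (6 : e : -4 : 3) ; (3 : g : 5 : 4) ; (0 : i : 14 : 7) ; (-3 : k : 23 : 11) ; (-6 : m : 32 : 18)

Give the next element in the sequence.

First component: 12, 9, 6, 3, 0, -3, -6 → -9 (−3 each step).
For the letter, letters move forward 2 places in the alphabet: a, c, e, g, i, k, m → o.
Third component: -22, -13, -4, 5, 14, 23, 32 → 41 (+9 each step).
Fourth component goes 2, 1, 3, 4, 7, 11, 18 → 29 (each term is the sum of the two before it).
So the next element is (-9 : o : 41 : 29).

(-9 : o : 41 : 29)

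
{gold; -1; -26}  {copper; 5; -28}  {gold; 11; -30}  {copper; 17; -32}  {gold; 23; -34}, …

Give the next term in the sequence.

{copper; 29; -36}

Metal: alternates gold ↔ copper, so gold, copper, gold, copper, gold → copper.
For the second part, +6 each step: -1, 5, 11, 17, 23 → 29.
Third part: -26, -28, -30, -32, -34 → -36 (−2 each step).
Combining the parts gives {copper; 29; -36}.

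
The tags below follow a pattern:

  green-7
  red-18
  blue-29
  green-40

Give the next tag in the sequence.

red-51

Colour: green, red, blue, green → red (repeats green → red → blue).
Second component: 7, 18, 29, 40 → 51 (+11 each step).
So the next tag is red-51.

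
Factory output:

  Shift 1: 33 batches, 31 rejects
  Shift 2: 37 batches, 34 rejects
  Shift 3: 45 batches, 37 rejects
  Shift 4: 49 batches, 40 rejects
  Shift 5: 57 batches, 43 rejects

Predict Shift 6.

61 batches, 46 rejects

Batches — alternating steps +4, +8, +4, +8, …: 33, 37, 45, 49, 57 → 61.
For the rejects, +3 each step: 31, 34, 37, 40, 43 → 46.
So the next record is 61 batches, 46 rejects.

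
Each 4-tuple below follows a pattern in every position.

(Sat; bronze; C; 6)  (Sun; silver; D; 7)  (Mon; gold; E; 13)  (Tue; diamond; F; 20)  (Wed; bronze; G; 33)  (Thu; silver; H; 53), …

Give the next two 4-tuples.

Day: Sat, Sun, Mon, Tue, Wed, Thu → Fri → Sat (runs through the weekdays Mon→Sun).
Rank: repeats bronze → silver → gold → diamond; bronze, silver, gold, diamond, bronze, silver → gold → diamond.
Letter: C, D, E, F, G, H → I → J (letters move forward 1 place in the alphabet).
Fourth slot goes 6, 7, 13, 20, 33, 53 → 86 → 139 (each term is the sum of the two before it).
So the next two 4-tuples are (Fri; gold; I; 86) and (Sat; diamond; J; 139).

(Fri; gold; I; 86), (Sat; diamond; J; 139)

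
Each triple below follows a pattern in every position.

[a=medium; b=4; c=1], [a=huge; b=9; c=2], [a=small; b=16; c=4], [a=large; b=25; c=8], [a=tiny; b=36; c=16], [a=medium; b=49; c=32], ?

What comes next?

[a=huge; b=64; c=64]

A — repeats medium → huge → small → large → tiny: medium, huge, small, large, tiny, medium → huge.
B goes 4, 9, 16, 25, 36, 49 → 64 (perfect squares: 2², 3², 4², …).
C: ×2 each step; 1, 2, 4, 8, 16, 32 → 64.
Putting it together: [a=huge; b=64; c=64].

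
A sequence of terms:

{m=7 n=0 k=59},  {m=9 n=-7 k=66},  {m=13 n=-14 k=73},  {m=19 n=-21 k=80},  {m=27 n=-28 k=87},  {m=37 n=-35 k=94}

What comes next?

M: 7, 9, 13, 19, 27, 37 → 49 (differences are 2, 4, 6, … (increasing by 2 each time)).
N: −7 each step; 0, -7, -14, -21, -28, -35 → -42.
K: +7 each step; 59, 66, 73, 80, 87, 94 → 101.
Putting it together: {m=49 n=-42 k=101}.

{m=49 n=-42 k=101}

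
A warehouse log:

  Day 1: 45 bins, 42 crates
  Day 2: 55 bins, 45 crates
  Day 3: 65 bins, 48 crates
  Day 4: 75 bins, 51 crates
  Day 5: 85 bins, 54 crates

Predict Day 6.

95 bins, 57 crates

Bins: +10 each step, so 45, 55, 65, 75, 85 → 95.
Crates goes 42, 45, 48, 51, 54 → 57 (+3 each step).
Putting it together: 95 bins, 57 crates.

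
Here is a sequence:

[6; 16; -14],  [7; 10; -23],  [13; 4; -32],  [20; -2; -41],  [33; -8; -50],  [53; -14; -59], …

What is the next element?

First value: each term is the sum of the two before it; 6, 7, 13, 20, 33, 53 → 86.
For the second value, −6 each step: 16, 10, 4, -2, -8, -14 → -20.
Third value: -14, -23, -32, -41, -50, -59 → -68 (−9 each step).
So the next element is [86; -20; -68].

[86; -20; -68]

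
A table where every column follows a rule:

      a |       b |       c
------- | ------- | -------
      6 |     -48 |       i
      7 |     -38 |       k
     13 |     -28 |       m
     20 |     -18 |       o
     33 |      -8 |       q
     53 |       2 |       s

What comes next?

86  12  u

Column a goes 6, 7, 13, 20, 33, 53 → 86 (each term is the sum of the two before it).
For the column b, +10 each step: -48, -38, -28, -18, -8, 2 → 12.
Column c — letters move forward 2 places in the alphabet: i, k, m, o, q, s → u.
So the next row is 86  12  u.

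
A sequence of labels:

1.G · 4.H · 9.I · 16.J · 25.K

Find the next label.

36.L

First component: 1, 4, 9, 16, 25 → 36 (perfect squares: 1², 2², 3², …).
For the letter, letters move forward 1 place in the alphabet: G, H, I, J, K → L.
Putting it together: 36.L.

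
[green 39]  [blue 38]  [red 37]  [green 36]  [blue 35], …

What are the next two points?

Colour: green, blue, red, green, blue → red → green (repeats green → blue → red).
Second value: −1 each step; 39, 38, 37, 36, 35 → 34 → 33.
So the next two points are [red 34] and [green 33].

[red 34], [green 33]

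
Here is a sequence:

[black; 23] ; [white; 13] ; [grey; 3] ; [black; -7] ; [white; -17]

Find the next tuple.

[grey; -27]

Shade: repeats black → white → grey; black, white, grey, black, white → grey.
For the second component, −10 each step: 23, 13, 3, -7, -17 → -27.
Putting it together: [grey; -27].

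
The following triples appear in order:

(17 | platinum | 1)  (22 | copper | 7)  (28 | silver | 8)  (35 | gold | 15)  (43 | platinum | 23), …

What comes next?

First entry: differences are 5, 6, 7, … (increasing by 1 each time), so 17, 22, 28, 35, 43 → 52.
Metal: platinum, copper, silver, gold, platinum → copper (repeats platinum → copper → silver → gold).
Third entry: each term is the sum of the two before it; 1, 7, 8, 15, 23 → 38.
So the next triple is (52 | copper | 38).

(52 | copper | 38)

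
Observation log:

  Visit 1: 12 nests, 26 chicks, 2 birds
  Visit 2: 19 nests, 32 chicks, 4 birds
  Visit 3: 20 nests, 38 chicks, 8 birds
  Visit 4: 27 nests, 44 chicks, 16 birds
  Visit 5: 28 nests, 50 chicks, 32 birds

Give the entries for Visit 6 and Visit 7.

Nests: alternating steps +7, +1, +7, +1, …, so 12, 19, 20, 27, 28 → 35 → 36.
For the chicks, +6 each step: 26, 32, 38, 44, 50 → 56 → 62.
Birds — ×2 each step: 2, 4, 8, 16, 32 → 64 → 128.
So the next two rows are 35 nests, 56 chicks, 64 birds and 36 nests, 62 chicks, 128 birds.

35 nests, 56 chicks, 64 birds; 36 nests, 62 chicks, 128 birds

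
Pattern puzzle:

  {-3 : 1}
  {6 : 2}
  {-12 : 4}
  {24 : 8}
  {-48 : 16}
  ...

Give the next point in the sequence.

First component goes -3, 6, -12, 24, -48 → 96 (×(-2) each step).
Second component — ×2 each step: 1, 2, 4, 8, 16 → 32.
Putting it together: {96 : 32}.

{96 : 32}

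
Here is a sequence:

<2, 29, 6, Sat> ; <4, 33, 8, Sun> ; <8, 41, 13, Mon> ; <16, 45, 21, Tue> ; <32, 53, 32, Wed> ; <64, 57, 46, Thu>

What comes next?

<128, 65, 63, Fri>

First value goes 2, 4, 8, 16, 32, 64 → 128 (×2 each step).
For the second value, alternating steps +4, +8, +4, +8, …: 29, 33, 41, 45, 53, 57 → 65.
Third value goes 6, 8, 13, 21, 32, 46 → 63 (differences are 2, 5, 8, … (increasing by 3 each time)).
For the day, runs through the weekdays Mon→Sun: Sat, Sun, Mon, Tue, Wed, Thu → Fri.
Combining the parts gives <128, 65, 63, Fri>.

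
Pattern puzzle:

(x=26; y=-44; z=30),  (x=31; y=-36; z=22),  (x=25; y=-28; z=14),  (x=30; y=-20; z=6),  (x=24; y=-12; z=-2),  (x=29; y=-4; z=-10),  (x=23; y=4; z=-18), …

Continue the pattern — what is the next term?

(x=28; y=12; z=-26)

X: 26, 31, 25, 30, 24, 29, 23 → 28 (alternating steps +5, −6, +5, −6, …).
Y — +8 each step: -44, -36, -28, -20, -12, -4, 4 → 12.
Z: 30, 22, 14, 6, -2, -10, -18 → -26 (together with the y always sums to -14).
Putting it together: (x=28; y=12; z=-26).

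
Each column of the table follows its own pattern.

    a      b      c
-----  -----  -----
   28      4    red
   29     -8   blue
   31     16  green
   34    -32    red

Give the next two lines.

38  64  blue; 43  -128  green

Column a: differences are 1, 2, 3, … (increasing by 1 each time), so 28, 29, 31, 34 → 38 → 43.
Column b goes 4, -8, 16, -32 → 64 → -128 (×(-2) each step).
Column c: repeats red → blue → green; red, blue, green, red → blue → green.
Putting the parts together: 38  64  blue and then 43  -128  green.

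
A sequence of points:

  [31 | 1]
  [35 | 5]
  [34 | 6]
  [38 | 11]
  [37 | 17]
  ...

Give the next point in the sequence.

First slot goes 31, 35, 34, 38, 37 → 41 (alternating steps +4, −1, +4, −1, …).
For the second slot, each term is the sum of the two before it: 1, 5, 6, 11, 17 → 28.
Combining the parts gives [41 | 28].

[41 | 28]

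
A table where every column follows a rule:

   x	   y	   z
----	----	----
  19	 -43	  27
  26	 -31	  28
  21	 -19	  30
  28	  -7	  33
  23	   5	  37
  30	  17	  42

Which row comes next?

25  29  48

Column x goes 19, 26, 21, 28, 23, 30 → 25 (alternating steps +7, −5, +7, −5, …).
Column y: +12 each step, so -43, -31, -19, -7, 5, 17 → 29.
For the column z, differences are 1, 2, 3, … (increasing by 1 each time): 27, 28, 30, 33, 37, 42 → 48.
Putting it together: 25  29  48.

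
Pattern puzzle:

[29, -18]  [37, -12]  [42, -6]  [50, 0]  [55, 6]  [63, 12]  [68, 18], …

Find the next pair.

[76, 24]

First value goes 29, 37, 42, 50, 55, 63, 68 → 76 (alternating steps +8, +5, +8, +5, …).
Second value: +6 each step, so -18, -12, -6, 0, 6, 12, 18 → 24.
So the next pair is [76, 24].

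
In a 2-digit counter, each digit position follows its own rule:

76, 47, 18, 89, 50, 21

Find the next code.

92

First digit: −3 each step, mod 10; 7, 4, 1, 8, 5, 2 → 9.
Second digit: 6, 7, 8, 9, 0, 1 → 2 (+1 each step, mod 10).
Putting it together: 92.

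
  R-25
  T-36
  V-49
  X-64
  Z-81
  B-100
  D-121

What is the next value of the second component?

144

Second component: perfect squares: 5², 6², 7², …; 25, 36, 49, 64, 81, 100, 121 → 144.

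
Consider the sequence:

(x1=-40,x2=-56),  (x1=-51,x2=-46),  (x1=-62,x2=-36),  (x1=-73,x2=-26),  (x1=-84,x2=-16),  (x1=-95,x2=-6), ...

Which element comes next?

X1: −11 each step; -40, -51, -62, -73, -84, -95 → -106.
X2: +10 each step, so -56, -46, -36, -26, -16, -6 → 4.
Putting it together: (x1=-106,x2=4).

(x1=-106,x2=4)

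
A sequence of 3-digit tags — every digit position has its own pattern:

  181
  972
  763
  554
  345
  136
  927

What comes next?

First digit: −2 each step, mod 10, so 1, 9, 7, 5, 3, 1, 9 → 7.
Second digit — −1 each step, mod 10: 8, 7, 6, 5, 4, 3, 2 → 1.
For the third digit, +1 each step, mod 10: 1, 2, 3, 4, 5, 6, 7 → 8.
Putting it together: 718.

718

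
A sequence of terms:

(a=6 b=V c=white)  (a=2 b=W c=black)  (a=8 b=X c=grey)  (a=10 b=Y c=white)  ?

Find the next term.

(a=18 b=Z c=black)

A — each term is the sum of the two before it: 6, 2, 8, 10 → 18.
B: letters move forward 1 place in the alphabet; V, W, X, Y → Z.
C goes white, black, grey, white → black (repeats white → black → grey).
Combining the parts gives (a=18 b=Z c=black).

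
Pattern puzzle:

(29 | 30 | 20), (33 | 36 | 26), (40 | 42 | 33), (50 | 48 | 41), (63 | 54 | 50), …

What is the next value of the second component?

For the second component, +6 each step: 30, 36, 42, 48, 54 → 60.

60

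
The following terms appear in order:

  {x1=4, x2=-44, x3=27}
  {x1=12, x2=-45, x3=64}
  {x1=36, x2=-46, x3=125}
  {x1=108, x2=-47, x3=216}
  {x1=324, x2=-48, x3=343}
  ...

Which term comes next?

{x1=972, x2=-49, x3=512}

X1 — ×3 each step: 4, 12, 36, 108, 324 → 972.
For the x2, −1 each step: -44, -45, -46, -47, -48 → -49.
X3: 27, 64, 125, 216, 343 → 512 (perfect cubes: 3³, 4³, 5³, …).
So the next term is {x1=972, x2=-49, x3=512}.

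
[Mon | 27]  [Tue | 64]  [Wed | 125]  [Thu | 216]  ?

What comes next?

Day: runs through the weekdays Mon→Sun, so Mon, Tue, Wed, Thu → Fri.
For the second coordinate, perfect cubes: 3³, 4³, 5³, …: 27, 64, 125, 216 → 343.
So the next tuple is [Fri | 343].

[Fri | 343]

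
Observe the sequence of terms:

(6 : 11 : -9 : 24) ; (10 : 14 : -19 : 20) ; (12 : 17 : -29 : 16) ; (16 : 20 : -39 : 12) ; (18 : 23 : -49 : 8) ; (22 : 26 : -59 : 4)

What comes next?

First entry — alternating steps +4, +2, +4, +2, …: 6, 10, 12, 16, 18, 22 → 24.
For the second entry, +3 each step: 11, 14, 17, 20, 23, 26 → 29.
For the third entry, −10 each step: -9, -19, -29, -39, -49, -59 → -69.
Fourth entry: −4 each step, so 24, 20, 16, 12, 8, 4 → 0.
Putting it together: (24 : 29 : -69 : 0).

(24 : 29 : -69 : 0)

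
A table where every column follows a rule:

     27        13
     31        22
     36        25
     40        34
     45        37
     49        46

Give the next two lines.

First component — alternating steps +4, +5, +4, +5, …: 27, 31, 36, 40, 45, 49 → 54 → 58.
Second component: alternating steps +9, +3, +9, +3, …, so 13, 22, 25, 34, 37, 46 → 49 → 58.
So the next two lines are 54  49 and 58  58.

54  49; 58  58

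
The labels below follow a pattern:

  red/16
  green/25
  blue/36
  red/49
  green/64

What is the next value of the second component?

Second component — perfect squares: 4², 5², 6², …: 16, 25, 36, 49, 64 → 81.

81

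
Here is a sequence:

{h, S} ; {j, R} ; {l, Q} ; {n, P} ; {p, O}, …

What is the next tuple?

First letter: letters move forward 2 places in the alphabet, so h, j, l, n, p → r.
For the second letter, letters move back 1 place in the alphabet: S, R, Q, P, O → N.
Combining the parts gives {r, N}.

{r, N}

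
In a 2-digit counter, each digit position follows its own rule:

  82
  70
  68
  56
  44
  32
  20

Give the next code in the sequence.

First digit: −1 each step, mod 10, so 8, 7, 6, 5, 4, 3, 2 → 1.
Second digit — −2 each step, mod 10: 2, 0, 8, 6, 4, 2, 0 → 8.
So the next code is 18.

18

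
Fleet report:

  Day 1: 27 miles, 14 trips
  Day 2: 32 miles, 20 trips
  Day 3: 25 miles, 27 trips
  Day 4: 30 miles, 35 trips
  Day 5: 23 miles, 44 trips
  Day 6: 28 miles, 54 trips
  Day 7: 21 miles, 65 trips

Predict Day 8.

26 miles, 77 trips

Miles goes 27, 32, 25, 30, 23, 28, 21 → 26 (alternating steps +5, −7, +5, −7, …).
For the trips, differences are 6, 7, 8, … (increasing by 1 each time): 14, 20, 27, 35, 44, 54, 65 → 77.
Putting it together: 26 miles, 77 trips.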